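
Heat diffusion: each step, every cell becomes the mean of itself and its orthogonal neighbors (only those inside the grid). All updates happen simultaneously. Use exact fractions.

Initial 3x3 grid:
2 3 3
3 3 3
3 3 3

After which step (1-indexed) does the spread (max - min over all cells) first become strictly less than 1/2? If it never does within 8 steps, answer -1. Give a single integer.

Step 1: max=3, min=8/3, spread=1/3
  -> spread < 1/2 first at step 1
Step 2: max=3, min=49/18, spread=5/18
Step 3: max=3, min=607/216, spread=41/216
Step 4: max=1069/360, min=36749/12960, spread=347/2592
Step 5: max=10643/3600, min=2225863/777600, spread=2921/31104
Step 6: max=1270517/432000, min=134139461/46656000, spread=24611/373248
Step 7: max=28503259/9720000, min=8079357967/2799360000, spread=207329/4478976
Step 8: max=1516398401/518400000, min=485854847549/167961600000, spread=1746635/53747712

Answer: 1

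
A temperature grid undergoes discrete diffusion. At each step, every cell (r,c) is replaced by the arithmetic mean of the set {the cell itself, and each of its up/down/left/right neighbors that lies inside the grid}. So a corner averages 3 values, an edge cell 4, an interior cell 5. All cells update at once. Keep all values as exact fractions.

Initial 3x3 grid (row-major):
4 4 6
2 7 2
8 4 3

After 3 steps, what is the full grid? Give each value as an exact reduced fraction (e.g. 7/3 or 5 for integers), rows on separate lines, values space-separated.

Answer: 4669/1080 65341/14400 3001/720
7549/1600 4257/1000 10561/2400
9823/2160 33433/7200 62/15

Derivation:
After step 1:
  10/3 21/4 4
  21/4 19/5 9/2
  14/3 11/2 3
After step 2:
  83/18 983/240 55/12
  341/80 243/50 153/40
  185/36 509/120 13/3
After step 3:
  4669/1080 65341/14400 3001/720
  7549/1600 4257/1000 10561/2400
  9823/2160 33433/7200 62/15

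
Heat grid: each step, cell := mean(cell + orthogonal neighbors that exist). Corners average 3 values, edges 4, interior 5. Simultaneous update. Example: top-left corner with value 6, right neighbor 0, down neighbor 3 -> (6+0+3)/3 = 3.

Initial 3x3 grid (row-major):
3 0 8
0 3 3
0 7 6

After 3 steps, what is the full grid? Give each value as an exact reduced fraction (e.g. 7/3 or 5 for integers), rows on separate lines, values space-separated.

After step 1:
  1 7/2 11/3
  3/2 13/5 5
  7/3 4 16/3
After step 2:
  2 323/120 73/18
  223/120 83/25 83/20
  47/18 107/30 43/9
After step 3:
  131/60 21721/7200 3923/1080
  17621/7200 1169/375 4891/1200
  2893/1080 803/225 2249/540

Answer: 131/60 21721/7200 3923/1080
17621/7200 1169/375 4891/1200
2893/1080 803/225 2249/540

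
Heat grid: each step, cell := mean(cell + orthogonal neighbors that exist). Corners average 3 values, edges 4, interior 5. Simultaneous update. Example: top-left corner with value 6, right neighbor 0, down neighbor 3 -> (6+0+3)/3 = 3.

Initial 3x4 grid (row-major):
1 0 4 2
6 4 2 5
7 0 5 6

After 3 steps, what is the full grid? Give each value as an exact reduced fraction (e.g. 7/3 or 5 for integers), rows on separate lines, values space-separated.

After step 1:
  7/3 9/4 2 11/3
  9/2 12/5 4 15/4
  13/3 4 13/4 16/3
After step 2:
  109/36 539/240 143/48 113/36
  407/120 343/100 77/25 67/16
  77/18 839/240 199/48 37/9
After step 3:
  6239/2160 21029/7200 20599/7200 371/108
  25429/7200 4693/1500 7129/2000 5807/1600
  8039/2160 27629/7200 26699/7200 112/27

Answer: 6239/2160 21029/7200 20599/7200 371/108
25429/7200 4693/1500 7129/2000 5807/1600
8039/2160 27629/7200 26699/7200 112/27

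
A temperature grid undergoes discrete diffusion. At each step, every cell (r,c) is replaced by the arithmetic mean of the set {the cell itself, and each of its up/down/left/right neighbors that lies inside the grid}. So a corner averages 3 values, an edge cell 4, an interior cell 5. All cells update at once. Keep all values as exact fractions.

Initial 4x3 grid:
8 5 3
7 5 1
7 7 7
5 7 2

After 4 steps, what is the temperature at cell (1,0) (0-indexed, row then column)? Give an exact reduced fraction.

Step 1: cell (1,0) = 27/4
Step 2: cell (1,0) = 299/48
Step 3: cell (1,0) = 44131/7200
Step 4: cell (1,0) = 1257247/216000
Full grid after step 4:
  740477/129600 4460083/864000 205259/43200
  1257247/216000 1942037/360000 345749/72000
  1299407/216000 1982237/360000 1110407/216000
  770017/129600 4910923/864000 681517/129600

Answer: 1257247/216000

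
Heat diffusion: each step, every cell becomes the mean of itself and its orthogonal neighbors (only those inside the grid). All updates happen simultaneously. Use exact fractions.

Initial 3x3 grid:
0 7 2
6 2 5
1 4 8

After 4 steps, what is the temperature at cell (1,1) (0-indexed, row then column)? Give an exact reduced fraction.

Step 1: cell (1,1) = 24/5
Step 2: cell (1,1) = 89/25
Step 3: cell (1,1) = 6233/1500
Step 4: cell (1,1) = 349351/90000
Full grid after step 4:
  58097/16200 1136939/288000 131519/32400
  1084189/288000 349351/90000 3733067/864000
  60397/16200 3574817/864000 138119/32400

Answer: 349351/90000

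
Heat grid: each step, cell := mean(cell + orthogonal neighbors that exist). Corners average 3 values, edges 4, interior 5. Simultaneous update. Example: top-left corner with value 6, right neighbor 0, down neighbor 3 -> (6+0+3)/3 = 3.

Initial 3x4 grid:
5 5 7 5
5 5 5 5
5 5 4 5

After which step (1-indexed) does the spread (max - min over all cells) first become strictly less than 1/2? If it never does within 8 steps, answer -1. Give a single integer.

Step 1: max=17/3, min=14/3, spread=1
Step 2: max=82/15, min=173/36, spread=119/180
Step 3: max=1439/270, min=17651/3600, spread=4607/10800
  -> spread < 1/2 first at step 3
Step 4: max=566897/108000, min=178429/36000, spread=3161/10800
Step 5: max=5059157/972000, min=1616549/324000, spread=20951/97200
Step 6: max=150754559/29160000, min=12184007/2430000, spread=181859/1166400
Step 7: max=9009024481/1749600000, min=1466690651/291600000, spread=8355223/69984000
Step 8: max=538799498129/104976000000, min=5515460599/1093500000, spread=14904449/167961600

Answer: 3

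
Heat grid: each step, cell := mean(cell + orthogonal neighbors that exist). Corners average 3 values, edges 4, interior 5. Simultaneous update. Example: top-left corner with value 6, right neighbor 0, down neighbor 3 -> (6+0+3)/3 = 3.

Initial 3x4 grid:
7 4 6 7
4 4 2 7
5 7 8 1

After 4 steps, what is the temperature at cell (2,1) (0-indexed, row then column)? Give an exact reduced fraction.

Step 1: cell (2,1) = 6
Step 2: cell (2,1) = 601/120
Step 3: cell (2,1) = 9419/1800
Step 4: cell (2,1) = 544021/108000
Full grid after step 4:
  507/100 180007/36000 560831/108000 665747/129600
  1084097/216000 461203/90000 200293/40000 1491481/288000
  167293/32400 544021/108000 553081/108000 649447/129600

Answer: 544021/108000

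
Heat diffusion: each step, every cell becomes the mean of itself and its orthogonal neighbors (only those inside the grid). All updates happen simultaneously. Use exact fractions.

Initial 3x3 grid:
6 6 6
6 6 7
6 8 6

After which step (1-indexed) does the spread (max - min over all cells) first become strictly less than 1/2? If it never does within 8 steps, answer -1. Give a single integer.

Step 1: max=7, min=6, spread=1
Step 2: max=803/120, min=6, spread=83/120
Step 3: max=4757/720, min=5557/900, spread=173/400
  -> spread < 1/2 first at step 3
Step 4: max=280639/43200, min=11161/1800, spread=511/1728
Step 5: max=16781933/2592000, min=150401/24000, spread=4309/20736
Step 6: max=1000503751/155520000, min=20371237/3240000, spread=36295/248832
Step 7: max=59872370597/9331200000, min=4909735831/777600000, spread=305773/2985984
Step 8: max=3582546670159/559872000000, min=49198575497/7776000000, spread=2575951/35831808

Answer: 3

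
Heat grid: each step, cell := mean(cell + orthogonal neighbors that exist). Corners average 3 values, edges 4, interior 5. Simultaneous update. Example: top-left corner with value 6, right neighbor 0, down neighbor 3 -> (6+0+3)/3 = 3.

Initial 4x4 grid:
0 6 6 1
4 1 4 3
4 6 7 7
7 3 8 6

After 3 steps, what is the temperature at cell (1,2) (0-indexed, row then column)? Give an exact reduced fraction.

Answer: 1613/375

Derivation:
Step 1: cell (1,2) = 21/5
Step 2: cell (1,2) = 114/25
Step 3: cell (1,2) = 1613/375
Full grid after step 3:
  1883/540 12673/3600 14269/3600 2123/540
  12973/3600 1568/375 1613/375 16489/3600
  16529/3600 14069/3000 5431/1000 6463/1200
  5261/1080 9937/1800 3469/600 733/120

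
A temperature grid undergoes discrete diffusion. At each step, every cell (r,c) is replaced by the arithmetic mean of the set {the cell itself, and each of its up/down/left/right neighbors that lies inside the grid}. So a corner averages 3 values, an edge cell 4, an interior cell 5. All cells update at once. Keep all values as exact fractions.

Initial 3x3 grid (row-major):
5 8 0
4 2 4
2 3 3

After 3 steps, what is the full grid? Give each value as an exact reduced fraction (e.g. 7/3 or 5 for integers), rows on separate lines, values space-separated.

After step 1:
  17/3 15/4 4
  13/4 21/5 9/4
  3 5/2 10/3
After step 2:
  38/9 1057/240 10/3
  967/240 319/100 827/240
  35/12 391/120 97/36
After step 3:
  1139/270 54539/14400 671/180
  51689/14400 7331/2000 45589/14400
  2449/720 21707/7200 6767/2160

Answer: 1139/270 54539/14400 671/180
51689/14400 7331/2000 45589/14400
2449/720 21707/7200 6767/2160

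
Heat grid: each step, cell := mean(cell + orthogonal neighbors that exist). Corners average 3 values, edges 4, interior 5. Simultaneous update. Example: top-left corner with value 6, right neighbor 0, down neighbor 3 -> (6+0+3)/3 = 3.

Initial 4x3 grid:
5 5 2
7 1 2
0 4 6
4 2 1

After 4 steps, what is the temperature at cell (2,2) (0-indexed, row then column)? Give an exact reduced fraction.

Step 1: cell (2,2) = 13/4
Step 2: cell (2,2) = 29/10
Step 3: cell (2,2) = 1233/400
Step 4: cell (2,2) = 8939/3000
Full grid after step 4:
  480083/129600 3123367/864000 143461/43200
  388139/108000 1195733/360000 58669/18000
  37631/12000 125887/40000 8939/3000
  128971/43200 825479/288000 14119/4800

Answer: 8939/3000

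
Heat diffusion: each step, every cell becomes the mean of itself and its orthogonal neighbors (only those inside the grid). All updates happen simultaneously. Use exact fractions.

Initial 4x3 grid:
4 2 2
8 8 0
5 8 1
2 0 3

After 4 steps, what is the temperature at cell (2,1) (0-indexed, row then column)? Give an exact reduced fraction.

Answer: 1382627/360000

Derivation:
Step 1: cell (2,1) = 22/5
Step 2: cell (2,1) = 108/25
Step 3: cell (2,1) = 5767/1500
Step 4: cell (2,1) = 1382627/360000
Full grid after step 4:
  73729/16200 72751/18000 226241/64800
  249133/54000 243317/60000 751157/216000
  57647/13500 1382627/360000 705977/216000
  504967/129600 2962303/864000 401917/129600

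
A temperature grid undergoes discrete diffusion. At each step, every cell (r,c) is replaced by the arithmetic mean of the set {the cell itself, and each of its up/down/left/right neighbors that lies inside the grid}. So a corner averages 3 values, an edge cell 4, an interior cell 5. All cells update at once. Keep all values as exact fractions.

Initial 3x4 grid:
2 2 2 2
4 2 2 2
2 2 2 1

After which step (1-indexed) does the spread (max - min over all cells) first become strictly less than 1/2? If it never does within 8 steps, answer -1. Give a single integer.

Answer: 4

Derivation:
Step 1: max=8/3, min=5/3, spread=1
Step 2: max=307/120, min=31/18, spread=301/360
Step 3: max=2597/1080, min=391/216, spread=107/180
Step 4: max=1015771/432000, min=242723/129600, spread=620083/1296000
  -> spread < 1/2 first at step 4
Step 5: max=8949161/3888000, min=14870287/7776000, spread=201869/518400
Step 6: max=3525396811/1555200000, min=910077953/466560000, spread=1475410903/4665600000
Step 7: max=31336949501/13996800000, min=55353947227/27993600000, spread=3614791/13824000
Step 8: max=12409189068691/5598720000000, min=3361469342993/1679616000000, spread=3612873776143/16796160000000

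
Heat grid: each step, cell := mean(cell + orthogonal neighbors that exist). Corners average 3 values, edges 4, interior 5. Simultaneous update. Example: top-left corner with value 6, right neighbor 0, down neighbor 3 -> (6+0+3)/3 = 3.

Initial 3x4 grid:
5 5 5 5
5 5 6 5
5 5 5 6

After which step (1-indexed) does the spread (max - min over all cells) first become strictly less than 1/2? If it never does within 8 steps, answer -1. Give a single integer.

Step 1: max=11/2, min=5, spread=1/2
Step 2: max=49/9, min=5, spread=4/9
  -> spread < 1/2 first at step 2
Step 3: max=38309/7200, min=2013/400, spread=83/288
Step 4: max=344369/64800, min=36391/7200, spread=337/1296
Step 5: max=20500021/3888000, min=2439551/480000, spread=7396579/38880000
Step 6: max=1226702039/233280000, min=66023273/12960000, spread=61253/373248
Step 7: max=73333541401/13996800000, min=3974278057/777600000, spread=14372291/111974400
Step 8: max=4390774572059/839808000000, min=238915492163/46656000000, spread=144473141/1343692800

Answer: 2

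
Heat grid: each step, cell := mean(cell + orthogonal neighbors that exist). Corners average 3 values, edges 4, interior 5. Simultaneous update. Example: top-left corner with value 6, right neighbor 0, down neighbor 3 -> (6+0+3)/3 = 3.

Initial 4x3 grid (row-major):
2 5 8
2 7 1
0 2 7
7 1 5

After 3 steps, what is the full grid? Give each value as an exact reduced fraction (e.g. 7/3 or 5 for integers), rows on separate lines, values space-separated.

Answer: 163/45 31243/7200 2491/540
4133/1200 11447/3000 16349/3600
11099/3600 7323/2000 14449/3600
6829/2160 5579/1600 8489/2160

Derivation:
After step 1:
  3 11/2 14/3
  11/4 17/5 23/4
  11/4 17/5 15/4
  8/3 15/4 13/3
After step 2:
  15/4 497/120 191/36
  119/40 104/25 527/120
  347/120 341/100 517/120
  55/18 283/80 71/18
After step 3:
  163/45 31243/7200 2491/540
  4133/1200 11447/3000 16349/3600
  11099/3600 7323/2000 14449/3600
  6829/2160 5579/1600 8489/2160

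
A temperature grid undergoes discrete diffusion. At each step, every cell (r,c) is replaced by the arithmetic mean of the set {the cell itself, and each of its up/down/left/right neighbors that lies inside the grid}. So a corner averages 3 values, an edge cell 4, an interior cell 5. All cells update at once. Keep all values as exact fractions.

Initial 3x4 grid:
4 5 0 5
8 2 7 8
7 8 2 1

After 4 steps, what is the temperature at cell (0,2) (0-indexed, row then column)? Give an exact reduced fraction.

Step 1: cell (0,2) = 17/4
Step 2: cell (0,2) = 227/60
Step 3: cell (0,2) = 16039/3600
Step 4: cell (0,2) = 117127/27000
Full grid after step 4:
  638351/129600 258109/54000 117127/27000 570271/129600
  4639979/864000 1741831/360000 557477/120000 1249133/288000
  703001/129600 1131061/216000 997141/216000 588221/129600

Answer: 117127/27000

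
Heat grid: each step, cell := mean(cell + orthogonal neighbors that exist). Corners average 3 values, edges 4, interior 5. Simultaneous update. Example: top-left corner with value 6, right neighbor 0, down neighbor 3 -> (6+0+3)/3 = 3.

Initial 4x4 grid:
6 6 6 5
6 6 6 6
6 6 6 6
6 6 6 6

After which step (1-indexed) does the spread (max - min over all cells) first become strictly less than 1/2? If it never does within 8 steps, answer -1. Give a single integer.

Answer: 1

Derivation:
Step 1: max=6, min=17/3, spread=1/3
  -> spread < 1/2 first at step 1
Step 2: max=6, min=103/18, spread=5/18
Step 3: max=6, min=1255/216, spread=41/216
Step 4: max=6, min=37837/6480, spread=1043/6480
Step 5: max=6, min=1140847/194400, spread=25553/194400
Step 6: max=107921/18000, min=34320541/5832000, spread=645863/5832000
Step 7: max=719029/120000, min=1032118309/174960000, spread=16225973/174960000
Step 8: max=323299/54000, min=31015322017/5248800000, spread=409340783/5248800000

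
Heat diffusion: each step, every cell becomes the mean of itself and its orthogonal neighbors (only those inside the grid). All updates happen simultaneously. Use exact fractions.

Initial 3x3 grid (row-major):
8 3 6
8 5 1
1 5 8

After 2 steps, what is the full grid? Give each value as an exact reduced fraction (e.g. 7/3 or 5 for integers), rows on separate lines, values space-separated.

Answer: 52/9 587/120 83/18
209/40 503/100 87/20
179/36 1109/240 173/36

Derivation:
After step 1:
  19/3 11/2 10/3
  11/2 22/5 5
  14/3 19/4 14/3
After step 2:
  52/9 587/120 83/18
  209/40 503/100 87/20
  179/36 1109/240 173/36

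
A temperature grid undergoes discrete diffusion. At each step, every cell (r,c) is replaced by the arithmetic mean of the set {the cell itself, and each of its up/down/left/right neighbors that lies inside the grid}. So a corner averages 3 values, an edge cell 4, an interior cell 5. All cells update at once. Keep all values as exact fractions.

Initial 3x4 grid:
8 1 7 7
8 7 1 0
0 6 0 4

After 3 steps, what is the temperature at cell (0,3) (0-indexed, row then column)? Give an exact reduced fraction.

Step 1: cell (0,3) = 14/3
Step 2: cell (0,3) = 35/9
Step 3: cell (0,3) = 1619/432
Full grid after step 3:
  5723/1080 35191/7200 30091/7200 1619/432
  71707/14400 13159/3000 7151/2000 159/50
  9751/2160 13883/3600 688/225 143/54

Answer: 1619/432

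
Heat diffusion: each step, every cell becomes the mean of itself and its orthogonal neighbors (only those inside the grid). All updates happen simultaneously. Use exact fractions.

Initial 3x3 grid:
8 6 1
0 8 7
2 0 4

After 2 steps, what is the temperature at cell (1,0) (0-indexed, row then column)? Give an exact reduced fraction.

Step 1: cell (1,0) = 9/2
Step 2: cell (1,0) = 421/120
Full grid after step 2:
  179/36 1157/240 185/36
  421/120 459/100 263/60
  26/9 361/120 73/18

Answer: 421/120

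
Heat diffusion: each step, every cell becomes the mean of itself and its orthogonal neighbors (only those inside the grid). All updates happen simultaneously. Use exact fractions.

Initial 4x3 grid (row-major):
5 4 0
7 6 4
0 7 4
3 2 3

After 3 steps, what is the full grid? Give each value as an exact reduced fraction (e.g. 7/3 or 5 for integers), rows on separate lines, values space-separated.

After step 1:
  16/3 15/4 8/3
  9/2 28/5 7/2
  17/4 19/5 9/2
  5/3 15/4 3
After step 2:
  163/36 347/80 119/36
  1181/240 423/100 61/15
  853/240 219/50 37/10
  29/9 733/240 15/4
After step 3:
  4963/1080 19681/4800 8431/2160
  31019/7200 4387/1000 3443/900
  28939/7200 11351/3000 4769/1200
  3539/1080 51863/14400 2521/720

Answer: 4963/1080 19681/4800 8431/2160
31019/7200 4387/1000 3443/900
28939/7200 11351/3000 4769/1200
3539/1080 51863/14400 2521/720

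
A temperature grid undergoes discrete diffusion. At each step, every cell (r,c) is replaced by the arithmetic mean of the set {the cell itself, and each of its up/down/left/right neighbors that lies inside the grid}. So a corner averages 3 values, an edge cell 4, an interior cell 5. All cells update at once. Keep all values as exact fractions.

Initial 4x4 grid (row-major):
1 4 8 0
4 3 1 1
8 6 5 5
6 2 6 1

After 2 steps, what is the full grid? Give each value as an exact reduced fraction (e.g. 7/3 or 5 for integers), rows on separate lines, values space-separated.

After step 1:
  3 4 13/4 3
  4 18/5 18/5 7/4
  6 24/5 23/5 3
  16/3 5 7/2 4
After step 2:
  11/3 277/80 277/80 8/3
  83/20 4 84/25 227/80
  151/30 24/5 39/10 267/80
  49/9 559/120 171/40 7/2

Answer: 11/3 277/80 277/80 8/3
83/20 4 84/25 227/80
151/30 24/5 39/10 267/80
49/9 559/120 171/40 7/2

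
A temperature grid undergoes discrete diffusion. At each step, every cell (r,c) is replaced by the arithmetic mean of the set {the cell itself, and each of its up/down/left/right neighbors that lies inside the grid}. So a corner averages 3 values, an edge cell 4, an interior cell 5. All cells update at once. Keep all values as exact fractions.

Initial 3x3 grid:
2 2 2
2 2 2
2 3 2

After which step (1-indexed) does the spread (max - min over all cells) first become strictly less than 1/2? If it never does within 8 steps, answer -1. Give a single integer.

Step 1: max=7/3, min=2, spread=1/3
  -> spread < 1/2 first at step 1
Step 2: max=547/240, min=2, spread=67/240
Step 3: max=4757/2160, min=407/200, spread=1807/10800
Step 4: max=1885963/864000, min=11161/5400, spread=33401/288000
Step 5: max=16781933/7776000, min=1123391/540000, spread=3025513/38880000
Step 6: max=6685726867/3110400000, min=60355949/28800000, spread=53531/995328
Step 7: max=399280925849/186624000000, min=16343116051/7776000000, spread=450953/11943936
Step 8: max=23903783560603/11197440000000, min=1967248610519/933120000000, spread=3799043/143327232

Answer: 1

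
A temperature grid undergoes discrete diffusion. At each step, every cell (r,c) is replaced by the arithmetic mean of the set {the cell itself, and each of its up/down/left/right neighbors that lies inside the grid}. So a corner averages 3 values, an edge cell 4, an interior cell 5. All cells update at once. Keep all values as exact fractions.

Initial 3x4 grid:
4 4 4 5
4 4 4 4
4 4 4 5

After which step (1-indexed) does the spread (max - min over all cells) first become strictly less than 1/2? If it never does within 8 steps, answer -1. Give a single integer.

Answer: 2

Derivation:
Step 1: max=9/2, min=4, spread=1/2
Step 2: max=157/36, min=4, spread=13/36
  -> spread < 1/2 first at step 2
Step 3: max=6197/1440, min=4, spread=437/1440
Step 4: max=13783/3240, min=1159/288, spread=2977/12960
Step 5: max=21951821/5184000, min=9079/2250, spread=206761/1036800
Step 6: max=1309968679/311040000, min=2918147/720000, spread=1973167/12441600
Step 7: max=78368008661/18662400000, min=131658761/32400000, spread=101302493/746496000
Step 8: max=4687773595999/1119744000000, min=31689341171/7776000000, spread=996067739/8957952000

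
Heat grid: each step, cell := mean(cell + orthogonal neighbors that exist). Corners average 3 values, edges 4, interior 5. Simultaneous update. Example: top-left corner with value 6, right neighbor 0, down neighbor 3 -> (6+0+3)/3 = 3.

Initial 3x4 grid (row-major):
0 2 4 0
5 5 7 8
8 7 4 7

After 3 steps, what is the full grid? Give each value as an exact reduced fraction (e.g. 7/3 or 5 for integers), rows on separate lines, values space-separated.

Answer: 4051/1080 13759/3600 313/75 1621/360
11041/2400 9623/2000 30329/6000 37433/7200
11827/2160 40693/7200 41873/7200 12551/2160

Derivation:
After step 1:
  7/3 11/4 13/4 4
  9/2 26/5 28/5 11/2
  20/3 6 25/4 19/3
After step 2:
  115/36 203/60 39/10 17/4
  187/40 481/100 129/25 643/120
  103/18 1447/240 1451/240 217/36
After step 3:
  4051/1080 13759/3600 313/75 1621/360
  11041/2400 9623/2000 30329/6000 37433/7200
  11827/2160 40693/7200 41873/7200 12551/2160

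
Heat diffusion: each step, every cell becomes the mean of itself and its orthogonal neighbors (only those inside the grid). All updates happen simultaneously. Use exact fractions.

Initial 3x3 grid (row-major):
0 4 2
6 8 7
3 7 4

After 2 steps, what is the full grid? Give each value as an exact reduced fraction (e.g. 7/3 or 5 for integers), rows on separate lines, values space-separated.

After step 1:
  10/3 7/2 13/3
  17/4 32/5 21/4
  16/3 11/2 6
After step 2:
  133/36 527/120 157/36
  1159/240 249/50 1319/240
  181/36 697/120 67/12

Answer: 133/36 527/120 157/36
1159/240 249/50 1319/240
181/36 697/120 67/12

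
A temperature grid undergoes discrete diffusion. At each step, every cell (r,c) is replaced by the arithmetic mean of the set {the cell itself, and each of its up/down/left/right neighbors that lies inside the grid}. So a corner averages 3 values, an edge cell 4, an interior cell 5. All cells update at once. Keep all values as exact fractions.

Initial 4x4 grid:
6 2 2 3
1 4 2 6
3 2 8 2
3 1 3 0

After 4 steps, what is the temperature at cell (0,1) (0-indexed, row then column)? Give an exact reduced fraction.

Step 1: cell (0,1) = 7/2
Step 2: cell (0,1) = 219/80
Step 3: cell (0,1) = 2593/800
Step 4: cell (0,1) = 73291/24000
Full grid after step 4:
  33427/10800 73291/24000 716851/216000 10583/3240
  209953/72000 95497/30000 142561/45000 733441/216000
  624083/216000 129323/45000 461/144 676081/216000
  42833/16200 613673/216000 619321/216000 99407/32400

Answer: 73291/24000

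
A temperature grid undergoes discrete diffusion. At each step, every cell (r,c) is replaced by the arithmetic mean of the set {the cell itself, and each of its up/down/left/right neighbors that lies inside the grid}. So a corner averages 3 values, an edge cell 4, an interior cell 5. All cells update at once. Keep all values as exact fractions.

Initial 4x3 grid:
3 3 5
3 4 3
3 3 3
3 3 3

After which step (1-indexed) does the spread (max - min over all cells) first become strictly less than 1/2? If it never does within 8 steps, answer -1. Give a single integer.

Answer: 3

Derivation:
Step 1: max=15/4, min=3, spread=3/4
Step 2: max=67/18, min=3, spread=13/18
Step 3: max=3791/1080, min=1213/400, spread=5159/10800
  -> spread < 1/2 first at step 3
Step 4: max=450623/129600, min=21991/7200, spread=10957/25920
Step 5: max=26493787/7776000, min=334271/108000, spread=97051/311040
Step 6: max=1576285133/466560000, min=40337003/12960000, spread=4966121/18662400
Step 7: max=93684828247/27993600000, min=2439914677/777600000, spread=46783199/223948800
Step 8: max=5588658058373/1679616000000, min=147154703243/46656000000, spread=2328709933/13436928000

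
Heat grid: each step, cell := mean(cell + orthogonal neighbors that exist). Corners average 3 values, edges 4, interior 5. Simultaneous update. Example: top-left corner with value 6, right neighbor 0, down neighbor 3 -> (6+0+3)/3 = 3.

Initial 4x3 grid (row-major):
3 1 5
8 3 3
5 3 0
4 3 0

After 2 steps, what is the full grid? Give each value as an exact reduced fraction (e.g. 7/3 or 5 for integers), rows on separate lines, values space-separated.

Answer: 47/12 17/5 35/12
347/80 169/50 217/80
331/80 77/25 161/80
23/6 103/40 5/3

Derivation:
After step 1:
  4 3 3
  19/4 18/5 11/4
  5 14/5 3/2
  4 5/2 1
After step 2:
  47/12 17/5 35/12
  347/80 169/50 217/80
  331/80 77/25 161/80
  23/6 103/40 5/3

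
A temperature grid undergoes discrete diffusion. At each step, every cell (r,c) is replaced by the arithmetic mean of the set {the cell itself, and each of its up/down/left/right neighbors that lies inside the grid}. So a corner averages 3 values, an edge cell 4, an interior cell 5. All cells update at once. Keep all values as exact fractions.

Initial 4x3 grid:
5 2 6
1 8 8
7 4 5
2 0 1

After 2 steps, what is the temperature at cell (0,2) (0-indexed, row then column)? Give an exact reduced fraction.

Answer: 52/9

Derivation:
Step 1: cell (0,2) = 16/3
Step 2: cell (0,2) = 52/9
Full grid after step 2:
  79/18 357/80 52/9
  961/240 533/100 1271/240
  331/80 383/100 361/80
  11/4 231/80 11/4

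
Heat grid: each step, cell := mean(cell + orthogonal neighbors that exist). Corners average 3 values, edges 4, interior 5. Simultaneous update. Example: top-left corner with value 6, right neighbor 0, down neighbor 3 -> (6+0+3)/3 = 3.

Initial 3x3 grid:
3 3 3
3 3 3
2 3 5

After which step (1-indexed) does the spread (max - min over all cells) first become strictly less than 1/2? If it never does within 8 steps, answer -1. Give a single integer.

Answer: 3

Derivation:
Step 1: max=11/3, min=8/3, spread=1
Step 2: max=125/36, min=137/48, spread=89/144
Step 3: max=1427/432, min=421/144, spread=41/108
  -> spread < 1/2 first at step 3
Step 4: max=83917/25920, min=2851/960, spread=347/1296
Step 5: max=4955699/1555200, min=1554533/518400, spread=2921/15552
Step 6: max=294733453/93312000, min=94142651/31104000, spread=24611/186624
Step 7: max=17564464691/5598720000, min=1894015799/622080000, spread=207329/2239488
Step 8: max=1049313339277/335923200000, min=342493467259/111974400000, spread=1746635/26873856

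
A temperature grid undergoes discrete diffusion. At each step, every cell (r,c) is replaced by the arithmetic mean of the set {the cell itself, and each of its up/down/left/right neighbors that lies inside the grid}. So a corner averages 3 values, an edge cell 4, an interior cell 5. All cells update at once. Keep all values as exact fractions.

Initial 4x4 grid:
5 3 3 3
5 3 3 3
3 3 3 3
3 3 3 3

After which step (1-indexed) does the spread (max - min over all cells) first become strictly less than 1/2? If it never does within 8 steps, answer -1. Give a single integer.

Answer: 6

Derivation:
Step 1: max=13/3, min=3, spread=4/3
Step 2: max=71/18, min=3, spread=17/18
Step 3: max=509/135, min=3, spread=104/135
Step 4: max=7357/2025, min=3, spread=1282/2025
Step 5: max=215551/60750, min=13579/4500, spread=64469/121500
Step 6: max=25369831/7290000, min=819529/270000, spread=810637/1822500
  -> spread < 1/2 first at step 6
Step 7: max=750381073/218700000, min=1650953/540000, spread=20436277/54675000
Step 8: max=22252353403/6561000000, min=149568241/48600000, spread=515160217/1640250000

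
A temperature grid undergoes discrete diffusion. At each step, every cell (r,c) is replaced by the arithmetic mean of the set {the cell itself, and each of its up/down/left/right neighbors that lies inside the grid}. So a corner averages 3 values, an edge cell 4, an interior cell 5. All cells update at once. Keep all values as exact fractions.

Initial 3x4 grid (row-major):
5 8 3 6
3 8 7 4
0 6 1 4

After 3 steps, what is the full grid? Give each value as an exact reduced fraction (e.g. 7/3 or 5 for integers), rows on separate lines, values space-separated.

Answer: 2831/540 3821/720 977/180 10601/2160
3299/720 6079/1200 571/120 2749/576
3043/720 2029/480 719/160 1501/360

Derivation:
After step 1:
  16/3 6 6 13/3
  4 32/5 23/5 21/4
  3 15/4 9/2 3
After step 2:
  46/9 89/15 157/30 187/36
  281/60 99/20 107/20 1031/240
  43/12 353/80 317/80 17/4
After step 3:
  2831/540 3821/720 977/180 10601/2160
  3299/720 6079/1200 571/120 2749/576
  3043/720 2029/480 719/160 1501/360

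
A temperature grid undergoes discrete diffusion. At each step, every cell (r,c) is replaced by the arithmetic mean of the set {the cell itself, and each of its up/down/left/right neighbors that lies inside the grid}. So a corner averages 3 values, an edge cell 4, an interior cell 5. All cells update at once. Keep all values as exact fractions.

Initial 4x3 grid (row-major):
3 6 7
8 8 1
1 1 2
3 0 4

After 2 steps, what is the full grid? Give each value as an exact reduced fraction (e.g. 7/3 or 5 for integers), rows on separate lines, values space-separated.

After step 1:
  17/3 6 14/3
  5 24/5 9/2
  13/4 12/5 2
  4/3 2 2
After step 2:
  50/9 317/60 91/18
  1123/240 227/50 479/120
  719/240 289/100 109/40
  79/36 29/15 2

Answer: 50/9 317/60 91/18
1123/240 227/50 479/120
719/240 289/100 109/40
79/36 29/15 2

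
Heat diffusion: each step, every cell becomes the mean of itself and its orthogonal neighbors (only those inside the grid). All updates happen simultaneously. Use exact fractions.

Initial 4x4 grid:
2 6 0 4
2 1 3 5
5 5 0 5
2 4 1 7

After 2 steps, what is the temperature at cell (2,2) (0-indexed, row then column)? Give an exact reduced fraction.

Step 1: cell (2,2) = 14/5
Step 2: cell (2,2) = 297/100
Full grid after step 2:
  97/36 367/120 103/40 7/2
  191/60 259/100 31/10 133/40
  19/6 157/50 297/100 469/120
  61/18 19/6 197/60 139/36

Answer: 297/100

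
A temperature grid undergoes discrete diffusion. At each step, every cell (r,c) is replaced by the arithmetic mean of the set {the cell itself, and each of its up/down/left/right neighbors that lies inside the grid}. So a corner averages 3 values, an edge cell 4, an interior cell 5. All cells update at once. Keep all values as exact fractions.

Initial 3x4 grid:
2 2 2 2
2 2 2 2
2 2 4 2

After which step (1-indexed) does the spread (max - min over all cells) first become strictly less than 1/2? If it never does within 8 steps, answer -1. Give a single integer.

Step 1: max=8/3, min=2, spread=2/3
Step 2: max=151/60, min=2, spread=31/60
Step 3: max=1291/540, min=2, spread=211/540
  -> spread < 1/2 first at step 3
Step 4: max=124897/54000, min=1847/900, spread=14077/54000
Step 5: max=1112407/486000, min=111683/54000, spread=5363/24300
Step 6: max=32900809/14580000, min=62869/30000, spread=93859/583200
Step 7: max=1959874481/874800000, min=102536467/48600000, spread=4568723/34992000
Step 8: max=116756435629/52488000000, min=3097618889/1458000000, spread=8387449/83980800

Answer: 3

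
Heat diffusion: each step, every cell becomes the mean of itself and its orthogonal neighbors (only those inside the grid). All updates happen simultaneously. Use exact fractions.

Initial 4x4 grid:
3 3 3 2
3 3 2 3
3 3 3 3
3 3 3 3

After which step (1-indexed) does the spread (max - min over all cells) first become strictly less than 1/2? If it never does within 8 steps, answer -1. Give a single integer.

Answer: 2

Derivation:
Step 1: max=3, min=5/2, spread=1/2
Step 2: max=3, min=23/9, spread=4/9
  -> spread < 1/2 first at step 2
Step 3: max=3, min=1447/540, spread=173/540
Step 4: max=1787/600, min=10909/4050, spread=4613/16200
Step 5: max=53531/18000, min=665807/243000, spread=113723/486000
Step 6: max=319477/108000, min=20119931/7290000, spread=2889533/14580000
Step 7: max=9556717/3240000, min=304381063/109350000, spread=72632543/437400000
Step 8: max=1428002657/486000000, min=18361305743/6561000000, spread=1833460253/13122000000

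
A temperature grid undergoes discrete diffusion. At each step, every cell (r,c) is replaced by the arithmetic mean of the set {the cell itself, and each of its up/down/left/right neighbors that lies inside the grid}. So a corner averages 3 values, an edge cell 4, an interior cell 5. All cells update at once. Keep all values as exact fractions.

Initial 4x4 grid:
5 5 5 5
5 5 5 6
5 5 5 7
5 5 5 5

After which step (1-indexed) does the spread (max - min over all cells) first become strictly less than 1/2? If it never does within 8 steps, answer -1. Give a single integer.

Step 1: max=23/4, min=5, spread=3/4
Step 2: max=677/120, min=5, spread=77/120
Step 3: max=19703/3600, min=5, spread=1703/3600
  -> spread < 1/2 first at step 3
Step 4: max=585473/108000, min=1129/225, spread=43553/108000
Step 5: max=17383481/3240000, min=907313/180000, spread=1051847/3240000
Step 6: max=518542877/97200000, min=2732231/540000, spread=26741297/97200000
Step 7: max=4642670237/874800000, min=274185169/54000000, spread=62772031/273375000
Step 8: max=462519045593/87480000000, min=12379042891/2430000000, spread=16873501517/87480000000

Answer: 3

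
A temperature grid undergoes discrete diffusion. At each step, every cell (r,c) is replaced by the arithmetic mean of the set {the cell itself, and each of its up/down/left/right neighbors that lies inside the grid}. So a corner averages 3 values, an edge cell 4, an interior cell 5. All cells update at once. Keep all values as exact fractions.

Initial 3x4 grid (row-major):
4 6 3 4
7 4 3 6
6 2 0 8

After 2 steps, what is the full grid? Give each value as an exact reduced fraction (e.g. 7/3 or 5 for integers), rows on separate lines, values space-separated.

Answer: 91/18 1099/240 947/240 163/36
1219/240 201/50 201/50 349/80
53/12 313/80 847/240 79/18

Derivation:
After step 1:
  17/3 17/4 4 13/3
  21/4 22/5 16/5 21/4
  5 3 13/4 14/3
After step 2:
  91/18 1099/240 947/240 163/36
  1219/240 201/50 201/50 349/80
  53/12 313/80 847/240 79/18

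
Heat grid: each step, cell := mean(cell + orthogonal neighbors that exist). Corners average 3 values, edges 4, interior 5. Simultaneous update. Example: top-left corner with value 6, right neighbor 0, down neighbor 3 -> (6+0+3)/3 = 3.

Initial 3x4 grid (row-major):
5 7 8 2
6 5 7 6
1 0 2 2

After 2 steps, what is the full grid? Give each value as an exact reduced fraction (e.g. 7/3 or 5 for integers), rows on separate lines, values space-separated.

Answer: 11/2 93/16 1391/240 187/36
211/48 231/50 118/25 1111/240
103/36 145/48 821/240 31/9

Derivation:
After step 1:
  6 25/4 6 16/3
  17/4 5 28/5 17/4
  7/3 2 11/4 10/3
After step 2:
  11/2 93/16 1391/240 187/36
  211/48 231/50 118/25 1111/240
  103/36 145/48 821/240 31/9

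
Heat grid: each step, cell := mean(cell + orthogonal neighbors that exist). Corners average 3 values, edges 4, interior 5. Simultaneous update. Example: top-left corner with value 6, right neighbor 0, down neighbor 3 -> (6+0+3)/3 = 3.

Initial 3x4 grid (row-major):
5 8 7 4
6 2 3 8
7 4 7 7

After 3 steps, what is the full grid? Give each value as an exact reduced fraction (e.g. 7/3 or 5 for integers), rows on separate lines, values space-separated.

Answer: 2969/540 1969/360 799/144 6337/1080
16/3 2109/400 6701/1200 8351/1440
11341/2160 7631/1440 1595/288 12899/2160

Derivation:
After step 1:
  19/3 11/2 11/2 19/3
  5 23/5 27/5 11/2
  17/3 5 21/4 22/3
After step 2:
  101/18 329/60 341/60 52/9
  27/5 51/10 21/4 737/120
  47/9 1231/240 1379/240 217/36
After step 3:
  2969/540 1969/360 799/144 6337/1080
  16/3 2109/400 6701/1200 8351/1440
  11341/2160 7631/1440 1595/288 12899/2160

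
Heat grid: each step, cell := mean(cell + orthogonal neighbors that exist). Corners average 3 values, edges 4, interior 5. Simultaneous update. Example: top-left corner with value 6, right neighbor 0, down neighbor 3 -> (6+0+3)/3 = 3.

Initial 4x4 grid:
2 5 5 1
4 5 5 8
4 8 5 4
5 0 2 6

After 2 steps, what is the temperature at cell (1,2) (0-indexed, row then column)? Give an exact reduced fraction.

Step 1: cell (1,2) = 28/5
Step 2: cell (1,2) = 243/50
Full grid after step 2:
  35/9 1039/240 1111/240 79/18
  271/60 117/25 243/50 1231/240
  41/10 118/25 119/25 381/80
  4 18/5 79/20 13/3

Answer: 243/50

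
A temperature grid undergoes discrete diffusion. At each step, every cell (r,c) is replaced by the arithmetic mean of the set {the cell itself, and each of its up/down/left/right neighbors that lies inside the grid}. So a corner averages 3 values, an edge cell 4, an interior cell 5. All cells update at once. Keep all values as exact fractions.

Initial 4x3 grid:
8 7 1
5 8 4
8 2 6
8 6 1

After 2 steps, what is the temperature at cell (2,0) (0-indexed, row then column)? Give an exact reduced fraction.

Answer: 79/12

Derivation:
Step 1: cell (2,0) = 23/4
Step 2: cell (2,0) = 79/12
Full grid after step 2:
  239/36 82/15 59/12
  373/60 146/25 43/10
  79/12 489/100 55/12
  52/9 263/48 71/18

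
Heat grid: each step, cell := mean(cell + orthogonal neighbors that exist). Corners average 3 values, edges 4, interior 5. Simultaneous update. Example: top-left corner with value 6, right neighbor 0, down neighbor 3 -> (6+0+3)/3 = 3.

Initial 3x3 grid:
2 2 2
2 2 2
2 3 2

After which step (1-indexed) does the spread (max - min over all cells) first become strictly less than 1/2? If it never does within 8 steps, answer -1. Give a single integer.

Step 1: max=7/3, min=2, spread=1/3
  -> spread < 1/2 first at step 1
Step 2: max=547/240, min=2, spread=67/240
Step 3: max=4757/2160, min=407/200, spread=1807/10800
Step 4: max=1885963/864000, min=11161/5400, spread=33401/288000
Step 5: max=16781933/7776000, min=1123391/540000, spread=3025513/38880000
Step 6: max=6685726867/3110400000, min=60355949/28800000, spread=53531/995328
Step 7: max=399280925849/186624000000, min=16343116051/7776000000, spread=450953/11943936
Step 8: max=23903783560603/11197440000000, min=1967248610519/933120000000, spread=3799043/143327232

Answer: 1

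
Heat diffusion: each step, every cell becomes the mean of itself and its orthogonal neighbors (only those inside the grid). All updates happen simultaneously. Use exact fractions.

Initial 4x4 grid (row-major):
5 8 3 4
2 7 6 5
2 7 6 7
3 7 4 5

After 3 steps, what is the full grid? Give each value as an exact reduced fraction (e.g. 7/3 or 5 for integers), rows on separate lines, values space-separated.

After step 1:
  5 23/4 21/4 4
  4 6 27/5 11/2
  7/2 29/5 6 23/4
  4 21/4 11/2 16/3
After step 2:
  59/12 11/2 51/10 59/12
  37/8 539/100 563/100 413/80
  173/40 531/100 569/100 271/48
  17/4 411/80 265/48 199/36
After step 3:
  361/72 392/75 793/150 3643/720
  5777/1200 5291/1000 10789/2000 4271/800
  1851/400 10341/2000 8339/1500 39647/7200
  1097/240 12131/2400 39377/7200 601/108

Answer: 361/72 392/75 793/150 3643/720
5777/1200 5291/1000 10789/2000 4271/800
1851/400 10341/2000 8339/1500 39647/7200
1097/240 12131/2400 39377/7200 601/108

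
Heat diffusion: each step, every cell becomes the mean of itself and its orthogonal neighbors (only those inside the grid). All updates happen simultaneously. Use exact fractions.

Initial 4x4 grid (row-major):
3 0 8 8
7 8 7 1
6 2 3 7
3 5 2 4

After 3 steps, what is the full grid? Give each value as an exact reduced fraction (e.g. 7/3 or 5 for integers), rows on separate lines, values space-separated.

Answer: 1261/270 3581/720 18857/3600 1463/270
3509/720 1793/375 3779/750 18497/3600
16169/3600 6817/1500 6611/1500 16057/3600
2347/540 14459/3600 14347/3600 2183/540

Derivation:
After step 1:
  10/3 19/4 23/4 17/3
  6 24/5 27/5 23/4
  9/2 24/5 21/5 15/4
  14/3 3 7/2 13/3
After step 2:
  169/36 559/120 647/120 103/18
  559/120 103/20 259/50 617/120
  599/120 213/50 433/100 541/120
  73/18 479/120 451/120 139/36
After step 3:
  1261/270 3581/720 18857/3600 1463/270
  3509/720 1793/375 3779/750 18497/3600
  16169/3600 6817/1500 6611/1500 16057/3600
  2347/540 14459/3600 14347/3600 2183/540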